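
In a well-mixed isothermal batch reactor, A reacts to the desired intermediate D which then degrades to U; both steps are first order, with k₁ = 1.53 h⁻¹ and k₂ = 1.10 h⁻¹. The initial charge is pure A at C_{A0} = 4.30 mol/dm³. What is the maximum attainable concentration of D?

1.85 mol/dm³

At the optimum, C_{D,max}/C_{A0} = (k₁/k₂)^[k₂/(k₂−k₁)].
= (1.53/1.10)^(1.10/(1.10−1.53)) = (1.391)^(-2.558) = 0.4300.
C_{D,max} = 0.4300×4.30 = 1.85 mol/dm³.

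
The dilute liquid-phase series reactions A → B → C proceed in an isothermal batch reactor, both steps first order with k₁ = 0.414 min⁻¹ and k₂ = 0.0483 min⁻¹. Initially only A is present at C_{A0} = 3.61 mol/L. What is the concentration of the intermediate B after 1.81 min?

1.81 mol/L

For first-order series with pure A initially, C_B(t) = k₁C_{A0}/(k₂−k₁)·(e^(−k₁t) − e^(−k₂t)).
e^(−k₁t) = e^(−0.414×1.81) = e^(−0.7493) = 0.4727; e^(−k₂t) = e^(−0.08742) = 0.9163.
C_B = 0.414×3.61/(0.0483−0.414) × (0.4727−0.9163) = (-4.087)×(-0.4436) = 1.813 mol/L.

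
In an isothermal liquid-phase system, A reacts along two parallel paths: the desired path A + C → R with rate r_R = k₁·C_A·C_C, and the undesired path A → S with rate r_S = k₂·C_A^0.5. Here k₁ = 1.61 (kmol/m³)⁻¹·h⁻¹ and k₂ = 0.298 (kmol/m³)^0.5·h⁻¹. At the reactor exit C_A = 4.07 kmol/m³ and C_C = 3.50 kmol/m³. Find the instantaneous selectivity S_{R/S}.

S_{R/S} = r_R/r_S = (k₁·C_A·C_C)/(k₂·C_A^0.5) = (k₁/k₂)·C_A^0.5·C_C.
= (1.61×4.070×3.500) / (0.298×4.070^0.5) = 22.93/0.6012 = 38.1.

38.1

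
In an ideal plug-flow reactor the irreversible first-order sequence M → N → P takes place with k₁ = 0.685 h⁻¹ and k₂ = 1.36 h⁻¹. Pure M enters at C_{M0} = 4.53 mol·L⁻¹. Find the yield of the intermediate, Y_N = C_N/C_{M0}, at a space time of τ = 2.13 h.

The intermediate concentration in a first-order A→B→C sequence is C_N = k₁C_{M0}(e^(−k₁τ) − e^(−k₂τ))/(k₂−k₁).
e^(−k₁τ) = e^(−0.685×2.13) = e^(−1.459) = 0.2325; e^(−k₂τ) = e^(−2.897) = 0.05520.
C_N = 0.685×4.53/(1.36−0.685) × (0.2325−0.05520) = 4.597×0.1773 = 0.8149 mol·L⁻¹.
Y_N = C_N/C_{M0} = 0.8149/4.53 = 0.180.

0.180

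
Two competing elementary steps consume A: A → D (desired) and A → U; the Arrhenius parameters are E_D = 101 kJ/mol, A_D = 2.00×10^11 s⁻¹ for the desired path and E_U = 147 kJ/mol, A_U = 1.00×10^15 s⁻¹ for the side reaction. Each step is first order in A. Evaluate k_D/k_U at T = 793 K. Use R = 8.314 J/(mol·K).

With equal orders, S_{D/U} = k_D/k_U = (A_D/A_U)·exp[(E_U−E_D)/(RT)].
(E_U−E_D)/(RT) = (147−101)×10³/(8.314×793) = 46000/6593 = 6.977.
k_D/k_U = (2.00×10^11/1.00×10^15)·exp(6.977) = 2.000×10^-4 × 1072 = 0.214.

0.214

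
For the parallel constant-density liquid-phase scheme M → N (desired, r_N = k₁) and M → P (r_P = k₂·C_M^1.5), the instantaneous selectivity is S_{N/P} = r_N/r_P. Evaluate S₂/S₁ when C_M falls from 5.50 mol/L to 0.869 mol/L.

S_{N/P} = (k₁/k₂)·C_M^-1.5, so S₂/S₁ = (C_{M,2}/C_{M,1})^-1.5.
= (0.869/5.50)^(-1.5) = (0.1580)^(-1.5) = 15.9.

15.9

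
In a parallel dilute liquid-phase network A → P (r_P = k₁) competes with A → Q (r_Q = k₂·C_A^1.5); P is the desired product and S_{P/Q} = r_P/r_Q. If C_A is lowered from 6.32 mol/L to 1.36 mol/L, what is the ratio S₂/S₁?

S_{P/Q} = (k₁/k₂)·C_A^-1.5, so S₂/S₁ = (C_{A,2}/C_{A,1})^-1.5.
= (1.36/6.32)^(-1.5) = (0.2152)^(-1.5) = 10.0.
Selectivity toward P rises as C_A falls — low-concentration operation is favoured.

10.0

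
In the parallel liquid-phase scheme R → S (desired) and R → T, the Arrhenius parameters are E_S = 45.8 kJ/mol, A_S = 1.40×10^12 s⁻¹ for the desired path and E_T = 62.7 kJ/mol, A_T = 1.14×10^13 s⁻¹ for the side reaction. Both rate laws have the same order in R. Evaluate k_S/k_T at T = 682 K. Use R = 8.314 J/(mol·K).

k_S/k_T = (A_S/A_T)·exp[−(E_S−E_T)/(RT)] = (A_S/A_T)·exp[(E_T−E_S)/(RT)].
(E_T−E_S)/(RT) = (62.7−45.8)×10³/(8.314×682) = 16900/5670 = 2.981.
k_S/k_T = (1.40×10^12/1.14×10^13)·exp(2.981) = 0.1228 × 19.70 = 2.42.

2.42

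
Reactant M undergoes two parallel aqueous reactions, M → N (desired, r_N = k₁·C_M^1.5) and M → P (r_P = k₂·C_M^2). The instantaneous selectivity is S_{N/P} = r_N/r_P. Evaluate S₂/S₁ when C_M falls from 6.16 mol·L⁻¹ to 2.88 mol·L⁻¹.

1.46

S_{N/P} = (k₁/k₂)·C_M^-0.5, so S₂/S₁ = (C_{M,2}/C_{M,1})^-0.5.
= (2.88/6.16)^(-0.5) = (0.4675)^(-0.5) = 1.46.
Selectivity toward N rises as C_M falls — low-concentration operation is favoured.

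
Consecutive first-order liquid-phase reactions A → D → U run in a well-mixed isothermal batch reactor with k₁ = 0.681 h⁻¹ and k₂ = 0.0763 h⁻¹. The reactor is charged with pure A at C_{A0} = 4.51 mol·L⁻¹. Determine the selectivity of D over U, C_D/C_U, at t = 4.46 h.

The intermediate concentration in a first-order A→B→C sequence is C_D = k₁C_{A0}(e^(−k₁t) − e^(−k₂t))/(k₂−k₁).
e^(−k₁t) = e^(−0.681×4.46) = e^(−3.037) = 0.04797; e^(−k₂t) = e^(−0.3403) = 0.7116.
C_D = 0.681×4.51/(0.0763−0.681) × (0.04797−0.7116) = (-5.079)×(-0.6636) = 3.370 mol·L⁻¹.
C_A = C_{A0}e^(−k₁t) = 0.2163 mol·L⁻¹, so C_U = C_{A0}−C_A−C_D = 0.9232 mol·L⁻¹; C_D/C_U = 3.65.

3.65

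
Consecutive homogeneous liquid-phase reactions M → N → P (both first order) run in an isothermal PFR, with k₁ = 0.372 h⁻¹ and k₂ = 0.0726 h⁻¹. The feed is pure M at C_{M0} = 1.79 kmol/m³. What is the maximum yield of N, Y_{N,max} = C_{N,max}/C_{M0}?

Evaluating C_N at τ_opt = ln(k₂/k₁)/(k₂−k₁) gives C_{N,max}/C_{M0} = (k₁/k₂)^[k₂/(k₂−k₁)].
= (0.372/0.0726)^(0.0726/(0.0726−0.372)) = (5.124)^(-0.2425) = 0.6729.

0.673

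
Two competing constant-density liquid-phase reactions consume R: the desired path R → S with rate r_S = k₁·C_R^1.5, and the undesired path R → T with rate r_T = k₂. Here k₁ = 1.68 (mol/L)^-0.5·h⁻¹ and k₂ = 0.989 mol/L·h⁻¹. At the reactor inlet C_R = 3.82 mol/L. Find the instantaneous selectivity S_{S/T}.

S_{S/T} = r_S/r_T = (k₁·C_R^1.5)/(k₂) = (k₁/k₂)·C_R^1.5.
= (1.68×3.820^1.5) / (0.989) = 12.54/0.9890 = 12.7.
Since the desired path is higher order in R, keeping C_R high (PFR or concentrated feed) favours S.

12.7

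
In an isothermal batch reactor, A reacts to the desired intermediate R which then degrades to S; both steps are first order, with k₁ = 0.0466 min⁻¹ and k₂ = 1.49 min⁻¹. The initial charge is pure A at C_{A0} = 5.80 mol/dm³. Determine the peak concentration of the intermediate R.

Evaluating C_R at t_opt = ln(k₂/k₁)/(k₂−k₁) gives C_{R,max}/C_{A0} = (k₁/k₂)^[k₂/(k₂−k₁)].
= (0.0466/1.49)^(1.49/(1.49−0.0466)) = (0.03128)^(1.032) = 0.02797.
C_{R,max} = 0.02797×5.80 = 0.162 mol/dm³.

0.162 mol/dm³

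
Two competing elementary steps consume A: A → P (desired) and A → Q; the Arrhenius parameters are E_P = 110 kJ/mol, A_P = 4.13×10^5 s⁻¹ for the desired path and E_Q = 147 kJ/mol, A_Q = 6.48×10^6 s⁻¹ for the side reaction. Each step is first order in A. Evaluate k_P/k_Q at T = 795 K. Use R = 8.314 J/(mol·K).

17.2

Since both paths have the same order in A, the concentration cancels and S_{P/Q} = k_P/k_Q = (A_P/A_Q)·exp[(E_Q−E_P)/(RT)].
(E_Q−E_P)/(RT) = (147−110)×10³/(8.314×795) = 37000/6610 = 5.598.
k_P/k_Q = (4.13×10^5/6.48×10^6)·exp(5.598) = 0.06373 × 269.9 = 17.2.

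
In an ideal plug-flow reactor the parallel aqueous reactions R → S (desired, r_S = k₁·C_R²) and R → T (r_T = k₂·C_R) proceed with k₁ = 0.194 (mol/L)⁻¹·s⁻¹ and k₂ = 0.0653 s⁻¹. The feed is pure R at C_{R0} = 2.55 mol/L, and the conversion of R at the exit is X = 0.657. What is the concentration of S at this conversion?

C_R = C_{R0}(1−X) = 0.8746 mol/L.
Along a PFR/batch, dC_T/dC_R = −r_T/(r_S+r_T) = −k₂/(k₂+k₁·C_R).
Integrating from C_{R0} to C_R: C_T = (0.0653/0.194)·ln[(0.0653+0.194·2.55)/(0.0653+0.194·0.875)] = 0.3366·ln(0.5600/0.2350) = 0.2923 mol/L.
Then C_S = (C_{R0}−C_R) − C_T = 1.675 − 0.2923 = 1.383 mol/L.

1.38 mol/L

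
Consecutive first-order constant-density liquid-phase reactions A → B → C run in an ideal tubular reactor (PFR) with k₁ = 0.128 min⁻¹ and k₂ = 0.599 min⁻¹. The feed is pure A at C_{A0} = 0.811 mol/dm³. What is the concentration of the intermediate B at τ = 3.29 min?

The intermediate concentration in a first-order A→B→C sequence is C_B = k₁C_{A0}(e^(−k₁τ) − e^(−k₂τ))/(k₂−k₁).
e^(−k₁τ) = e^(−0.128×3.29) = e^(−0.4211) = 0.6563; e^(−k₂τ) = e^(−1.971) = 0.1394.
C_B = 0.128×0.811/(0.599−0.128) × (0.6563−0.1394) = 0.2204×0.5170 = 0.1139 mol/dm³.

0.114 mol/dm³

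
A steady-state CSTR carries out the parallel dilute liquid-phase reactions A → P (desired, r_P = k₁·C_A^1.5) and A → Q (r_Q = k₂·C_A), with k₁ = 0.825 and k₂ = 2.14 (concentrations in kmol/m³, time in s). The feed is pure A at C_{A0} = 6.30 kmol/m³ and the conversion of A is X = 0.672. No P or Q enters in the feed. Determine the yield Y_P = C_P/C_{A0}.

Exit C_A = C_{A0}(1−X) = 6.30×0.328 = 2.066 kmol/m³.
A CSTR operates uniformly at the exit composition, giving r_P = 2.451 and r_Q = 4.422 (each k·C_A^n at C_A = 2.066).
Fraction of consumed A going to P: r_P/(r_P+r_Q) = 0.3566.
C_P = 0.3566·C_{A0}·X = 0.3566×6.30×0.672 = 1.51 kmol/m³; Y_P = C_P/C_{A0} = 0.240.

0.240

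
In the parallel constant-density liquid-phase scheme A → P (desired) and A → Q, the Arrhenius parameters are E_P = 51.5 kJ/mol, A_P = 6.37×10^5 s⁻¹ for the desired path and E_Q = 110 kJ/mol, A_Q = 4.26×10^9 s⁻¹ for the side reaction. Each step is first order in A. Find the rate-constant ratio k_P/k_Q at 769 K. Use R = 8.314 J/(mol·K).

1.41

Since both paths have the same order in A, the concentration cancels and S_{P/Q} = k_P/k_Q = (A_P/A_Q)·exp[(E_Q−E_P)/(RT)].
(E_Q−E_P)/(RT) = (110−51.5)×10³/(8.314×769) = 58500/6393 = 9.150.
k_P/k_Q = (6.37×10^5/4.26×10^9)·exp(9.150) = 1.495×10^-4 × 9414 = 1.41.
Since E_P < E_Q, lowering the temperature improves selectivity toward P.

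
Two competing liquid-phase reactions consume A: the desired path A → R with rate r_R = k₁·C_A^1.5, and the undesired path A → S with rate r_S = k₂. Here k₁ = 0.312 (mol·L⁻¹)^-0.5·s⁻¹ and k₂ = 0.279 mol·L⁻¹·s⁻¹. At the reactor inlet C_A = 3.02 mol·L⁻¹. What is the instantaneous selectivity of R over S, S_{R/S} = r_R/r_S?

5.87

S_{R/S} = r_R/r_S = (k₁·C_A^1.5)/(k₂) = (k₁/k₂)·C_A^1.5.
= (0.312×3.020^1.5) / (0.279) = 1.637/0.2790 = 5.87.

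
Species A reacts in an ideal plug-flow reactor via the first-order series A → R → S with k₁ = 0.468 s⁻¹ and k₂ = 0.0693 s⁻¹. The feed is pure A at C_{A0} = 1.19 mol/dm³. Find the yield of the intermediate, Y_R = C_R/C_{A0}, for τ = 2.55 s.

Solving the coupled first-order balances gives C_R(τ) = [k₁/(k₂−k₁)]·C_{A0}·(e^(−k₁τ) − e^(−k₂τ)).
e^(−k₁τ) = e^(−0.468×2.55) = e^(−1.193) = 0.3032; e^(−k₂τ) = e^(−0.1767) = 0.8380.
C_R = 0.468×1.19/(0.0693−0.468) × (0.3032−0.8380) = (-1.397)×(-0.5348) = 0.7471 mol/dm³.
Y_R = C_R/C_{A0} = 0.7471/1.19 = 0.628.

0.628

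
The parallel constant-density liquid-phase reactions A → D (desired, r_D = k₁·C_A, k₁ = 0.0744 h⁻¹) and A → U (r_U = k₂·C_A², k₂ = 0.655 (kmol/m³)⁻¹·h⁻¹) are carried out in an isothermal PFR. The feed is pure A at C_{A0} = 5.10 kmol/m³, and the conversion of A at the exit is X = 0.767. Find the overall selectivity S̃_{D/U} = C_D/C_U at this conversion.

C_A = C_{A0}(1−X) = 1.188 kmol/m³.
Along a PFR/batch, dC_D/dC_A = −r_D/(r_D+r_U) = −k₁/(k₁+k₂·C_A).
Integrating from C_{A0} to C_A: C_D = (0.0744/0.655)·ln[(0.0744+0.655·5.10)/(0.0744+0.655·1.19)] = 0.1136·ln(3.415/0.8527) = 0.1576 kmol/m³.
C_U = (C_{A0}−C_A)−C_D = 3.754 kmol/m³; S̃_{D/U} = 0.1576/3.754 = 0.0420.

0.0420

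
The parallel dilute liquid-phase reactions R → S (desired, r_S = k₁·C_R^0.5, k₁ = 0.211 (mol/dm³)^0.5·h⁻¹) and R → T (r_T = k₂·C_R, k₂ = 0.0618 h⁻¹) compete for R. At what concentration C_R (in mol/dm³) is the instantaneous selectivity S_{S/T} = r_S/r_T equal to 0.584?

S_{S/T} = (k₁/k₂)·C_R^-0.5 ⇒ C_R = (S·k₂/k₁)^(-2).
= (0.584×0.0618/0.211)^(-2) = (0.1710)^(-2) = 34.2 mol/dm³.

34.2 mol/dm³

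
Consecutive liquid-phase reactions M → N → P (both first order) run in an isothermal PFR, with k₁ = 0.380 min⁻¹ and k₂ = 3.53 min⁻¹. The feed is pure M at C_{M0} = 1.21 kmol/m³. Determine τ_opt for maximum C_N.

0.708 min

For first-order series the maximum of C_N occurs at τ_opt = ln(k₂/k₁)/(k₂−k₁).
= ln(3.53/0.380)/(3.53−0.380) = ln(9.289)/3.150 = 2.229/3.150 = 0.708 min.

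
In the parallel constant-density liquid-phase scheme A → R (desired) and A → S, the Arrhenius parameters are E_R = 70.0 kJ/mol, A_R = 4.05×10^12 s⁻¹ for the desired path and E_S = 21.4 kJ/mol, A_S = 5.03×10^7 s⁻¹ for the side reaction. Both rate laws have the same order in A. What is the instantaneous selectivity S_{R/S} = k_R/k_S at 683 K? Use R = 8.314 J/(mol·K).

15.4

k_R/k_S = (A_R/A_S)·exp[−(E_R−E_S)/(RT)] = (A_R/A_S)·exp[(E_S−E_R)/(RT)].
(E_S−E_R)/(RT) = (21.4−70.0)×10³/(8.314×683) = -48600/5678 = -8.559.
k_R/k_S = (4.05×10^12/5.03×10^7)·exp(-8.559) = 80517 × 1.919×10^-4 = 15.4.
Since E_R > E_S, raising the temperature improves selectivity toward R.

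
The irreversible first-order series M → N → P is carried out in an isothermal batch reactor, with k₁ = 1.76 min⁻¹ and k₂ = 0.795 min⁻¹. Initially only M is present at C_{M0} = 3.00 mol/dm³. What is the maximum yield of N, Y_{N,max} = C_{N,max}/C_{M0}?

0.520

At the optimum, C_{N,max}/C_{M0} = (k₁/k₂)^[k₂/(k₂−k₁)].
= (1.76/0.795)^(0.795/(0.795−1.76)) = (2.214)^(-0.8238) = 0.5196.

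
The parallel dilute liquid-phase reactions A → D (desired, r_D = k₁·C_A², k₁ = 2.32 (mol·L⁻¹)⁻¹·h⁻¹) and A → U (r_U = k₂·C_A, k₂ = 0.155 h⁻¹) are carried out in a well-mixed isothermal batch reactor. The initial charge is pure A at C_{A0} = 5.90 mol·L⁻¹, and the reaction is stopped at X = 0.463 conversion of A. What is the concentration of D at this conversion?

C_A = C_{A0}(1−X) = 3.168 mol·L⁻¹.
Along a PFR/batch, dC_U/dC_A = −r_U/(r_D+r_U) = −k₂/(k₂+k₁·C_A).
Integrating from C_{A0} to C_A: C_U = (0.155/2.32)·ln[(0.155+2.32·5.90)/(0.155+2.32·3.17)] = 0.06681·ln(13.84/7.505) = 0.04090 mol·L⁻¹.
Then C_D = (C_{A0}−C_A) − C_U = 2.732 − 0.04090 = 2.691 mol·L⁻¹.

2.69 mol·L⁻¹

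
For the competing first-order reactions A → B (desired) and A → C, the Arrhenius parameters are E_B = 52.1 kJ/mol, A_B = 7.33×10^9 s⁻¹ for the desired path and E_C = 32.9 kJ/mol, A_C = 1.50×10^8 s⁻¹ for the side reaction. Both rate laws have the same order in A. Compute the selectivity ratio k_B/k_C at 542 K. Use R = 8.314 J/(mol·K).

0.690

Since both paths have the same order in A, the concentration cancels and S_{B/C} = k_B/k_C = (A_B/A_C)·exp[(E_C−E_B)/(RT)].
(E_C−E_B)/(RT) = (32.9−52.1)×10³/(8.314×542) = -19200/4506 = -4.261.
k_B/k_C = (7.33×10^9/1.50×10^8)·exp(-4.261) = 48.87 × 0.01411 = 0.690.
Since E_B > E_C, raising the temperature improves selectivity toward B.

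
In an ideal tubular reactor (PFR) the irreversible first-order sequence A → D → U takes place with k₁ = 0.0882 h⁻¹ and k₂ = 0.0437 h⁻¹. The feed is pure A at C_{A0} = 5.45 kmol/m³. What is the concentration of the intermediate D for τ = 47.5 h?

For first-order series with pure A initially, C_D(τ) = k₁C_{A0}/(k₂−k₁)·(e^(−k₁τ) − e^(−k₂τ)).
e^(−k₁τ) = e^(−0.0882×47.5) = e^(−4.189) = 0.01515; e^(−k₂τ) = e^(−2.076) = 0.1255.
C_D = 0.0882×5.45/(0.0437−0.0882) × (0.01515−0.1255) = (-10.80)×(-0.1103) = 1.192 kmol/m³.

1.19 kmol/m³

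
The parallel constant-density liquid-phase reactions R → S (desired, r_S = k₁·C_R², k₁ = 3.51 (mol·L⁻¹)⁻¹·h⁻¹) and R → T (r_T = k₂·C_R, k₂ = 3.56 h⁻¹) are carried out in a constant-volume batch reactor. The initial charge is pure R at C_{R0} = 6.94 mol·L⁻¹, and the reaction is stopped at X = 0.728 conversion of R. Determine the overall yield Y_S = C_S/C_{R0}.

0.581

C_R = C_{R0}(1−X) = 1.888 mol·L⁻¹.
Along a PFR/batch, dC_T/dC_R = −r_T/(r_S+r_T) = −k₂/(k₂+k₁·C_R).
Integrating from C_{R0} to C_R: C_T = (3.56/3.51)·ln[(3.56+3.51·6.94)/(3.56+3.51·1.89)] = 1.014·ln(27.92/10.19) = 1.023 mol·L⁻¹.
Then C_S = (C_{R0}−C_R) − C_T = 5.052 − 1.023 = 4.030 mol·L⁻¹.
Y_S = C_S/C_{R0} = 4.030/6.94 = 0.581.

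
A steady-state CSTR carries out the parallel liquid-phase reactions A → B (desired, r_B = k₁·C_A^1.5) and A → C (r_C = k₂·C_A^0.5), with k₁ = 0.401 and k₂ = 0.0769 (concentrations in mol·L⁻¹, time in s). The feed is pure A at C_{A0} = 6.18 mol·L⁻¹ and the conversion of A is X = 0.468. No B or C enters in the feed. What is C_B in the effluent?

Exit C_A = C_{A0}(1−X) = 6.18×0.532 = 3.288 mol·L⁻¹.
A CSTR operates uniformly at the exit composition, giving r_B = 2.391 and r_C = 0.1394 (each k·C_A^n at C_A = 3.288).
Fraction of consumed A going to B: r_B/(r_B+r_C) = 0.9449.
C_B = 0.9449·C_{A0}·X = 0.9449×6.18×0.468 = 2.73 mol·L⁻¹.

2.73 mol·L⁻¹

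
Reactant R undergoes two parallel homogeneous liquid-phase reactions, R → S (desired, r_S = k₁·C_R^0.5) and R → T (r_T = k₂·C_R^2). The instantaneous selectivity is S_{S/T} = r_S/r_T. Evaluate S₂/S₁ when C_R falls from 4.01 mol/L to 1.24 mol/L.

S_{S/T} = (k₁/k₂)·C_R^-1.5, so S₂/S₁ = (C_{R,2}/C_{R,1})^-1.5.
= (1.24/4.01)^(-1.5) = (0.3092)^(-1.5) = 5.82.
Selectivity toward S rises as C_R falls — low-concentration operation is favoured.

5.82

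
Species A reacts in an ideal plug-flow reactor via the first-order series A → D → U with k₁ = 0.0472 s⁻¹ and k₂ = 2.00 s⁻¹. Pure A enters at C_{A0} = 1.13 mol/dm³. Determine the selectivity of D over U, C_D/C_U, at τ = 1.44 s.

0.477

For first-order series with pure A initially, C_D(τ) = k₁C_{A0}/(k₂−k₁)·(e^(−k₁τ) − e^(−k₂τ)).
e^(−k₁τ) = e^(−0.0472×1.44) = e^(−0.06797) = 0.9343; e^(−k₂τ) = e^(−2.880) = 0.05613.
C_D = 0.0472×1.13/(2.00−0.0472) × (0.9343−0.05613) = 0.02731×0.8782 = 0.02398 mol/dm³.
C_A = C_{A0}e^(−k₁τ) = 1.056 mol/dm³, so C_U = C_{A0}−C_A−C_D = 0.05027 mol/dm³; C_D/C_U = 0.477.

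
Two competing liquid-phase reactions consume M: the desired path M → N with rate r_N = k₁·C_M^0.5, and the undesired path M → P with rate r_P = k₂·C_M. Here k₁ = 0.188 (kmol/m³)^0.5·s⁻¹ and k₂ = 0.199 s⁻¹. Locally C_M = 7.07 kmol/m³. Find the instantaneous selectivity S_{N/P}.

0.355

S_{N/P} = r_N/r_P = (k₁·C_M^0.5)/(k₂·C_M) = (k₁/k₂)·C_M^-0.5.
= (0.188×7.070^0.5) / (0.199×7.070) = 0.4999/1.407 = 0.355.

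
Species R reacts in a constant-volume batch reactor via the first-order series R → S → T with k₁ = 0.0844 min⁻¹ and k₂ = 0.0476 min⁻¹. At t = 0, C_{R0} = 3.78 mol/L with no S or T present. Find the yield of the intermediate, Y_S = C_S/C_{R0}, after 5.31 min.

Solving the coupled first-order balances gives C_S(t) = [k₁/(k₂−k₁)]·C_{R0}·(e^(−k₁t) − e^(−k₂t)).
e^(−k₁t) = e^(−0.0844×5.31) = e^(−0.4482) = 0.6388; e^(−k₂t) = e^(−0.2528) = 0.7767.
C_S = 0.0844×3.78/(0.0476−0.0844) × (0.6388−0.7767) = (-8.669)×(-0.1379) = 1.195 mol/L.
Y_S = C_S/C_{R0} = 1.195/3.78 = 0.316.

0.316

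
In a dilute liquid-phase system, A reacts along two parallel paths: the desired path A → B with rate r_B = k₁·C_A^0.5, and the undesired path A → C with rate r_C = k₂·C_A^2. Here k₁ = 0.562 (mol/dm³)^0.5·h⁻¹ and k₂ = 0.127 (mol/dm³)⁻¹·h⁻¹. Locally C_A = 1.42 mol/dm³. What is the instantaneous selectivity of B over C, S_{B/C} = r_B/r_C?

2.62

S_{B/C} = r_B/r_C = (k₁·C_A^0.5)/(k₂·C_A^2) = (k₁/k₂)·C_A^-1.5.
= (0.562×1.420^0.5) / (0.127×1.420^2) = 0.6697/0.2561 = 2.62.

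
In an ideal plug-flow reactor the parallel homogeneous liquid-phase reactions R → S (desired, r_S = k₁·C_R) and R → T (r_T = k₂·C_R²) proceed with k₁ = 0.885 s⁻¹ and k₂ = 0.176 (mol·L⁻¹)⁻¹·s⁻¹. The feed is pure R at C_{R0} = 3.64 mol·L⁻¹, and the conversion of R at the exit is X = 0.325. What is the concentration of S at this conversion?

0.738 mol·L⁻¹

C_R = C_{R0}(1−X) = 2.457 mol·L⁻¹.
Along a PFR/batch, dC_S/dC_R = −r_S/(r_S+r_T) = −k₁/(k₁+k₂·C_R).
Integrating from C_{R0} to C_R: C_S = (0.885/0.176)·ln[(0.885+0.176·3.64)/(0.885+0.176·2.46)] = 5.028·ln(1.526/1.317) = 0.7378 mol·L⁻¹.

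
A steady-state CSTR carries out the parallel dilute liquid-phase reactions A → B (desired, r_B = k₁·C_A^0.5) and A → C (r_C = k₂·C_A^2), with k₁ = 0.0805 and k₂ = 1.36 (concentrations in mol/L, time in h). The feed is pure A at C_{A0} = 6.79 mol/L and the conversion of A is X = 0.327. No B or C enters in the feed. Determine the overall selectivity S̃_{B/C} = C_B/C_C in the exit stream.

Exit C_A = C_{A0}(1−X) = 6.79×0.673 = 4.570 mol/L.
Rates in a CSTR are evaluated at the outlet concentration: r_B = 0.0805×4.570^0.5 = 0.1721, r_C = 1.36×4.570^2 = 28.40.
Overall selectivity = C_B/C_C = r_Bτ/(r_Cτ) = r_B/r_C = 0.00606.

0.00606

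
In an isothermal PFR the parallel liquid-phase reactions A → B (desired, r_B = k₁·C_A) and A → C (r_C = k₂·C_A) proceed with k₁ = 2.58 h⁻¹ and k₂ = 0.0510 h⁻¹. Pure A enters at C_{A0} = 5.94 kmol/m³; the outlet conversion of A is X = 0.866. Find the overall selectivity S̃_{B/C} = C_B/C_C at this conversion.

C_A = C_{A0}(1−X) = 0.7960 kmol/m³.
Both paths are first order in A, so the instantaneous fraction to B is constant: dC_B/d(−C_A) = k₁/(k₁+k₂) = 0.9806.
C_B = 0.9806·(C_{A0}−C_A) = 0.9806×5.144 = 5.04 kmol/m³.
C_C = (C_{A0}−C_A)−C_B = 0.09971 kmol/m³; S̃_{B/C} = 5.044/0.09971 = 50.6.

50.6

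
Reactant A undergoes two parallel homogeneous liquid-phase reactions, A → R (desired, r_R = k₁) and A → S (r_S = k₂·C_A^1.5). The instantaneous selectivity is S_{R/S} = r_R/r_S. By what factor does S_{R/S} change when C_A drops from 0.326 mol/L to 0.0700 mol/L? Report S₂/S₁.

10.1

S_{R/S} = (k₁/k₂)·C_A^-1.5, so S₂/S₁ = (C_{A,2}/C_{A,1})^-1.5.
= (0.0700/0.326)^(-1.5) = (0.2147)^(-1.5) = 10.1.
Selectivity toward R rises as C_A falls — low-concentration operation is favoured.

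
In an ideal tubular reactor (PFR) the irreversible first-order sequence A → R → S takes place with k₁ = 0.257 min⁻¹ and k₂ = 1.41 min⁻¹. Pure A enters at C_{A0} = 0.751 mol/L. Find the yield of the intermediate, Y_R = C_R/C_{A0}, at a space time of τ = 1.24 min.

0.123

For first-order series with pure A initially, C_R(τ) = k₁C_{A0}/(k₂−k₁)·(e^(−k₁τ) − e^(−k₂τ)).
e^(−k₁τ) = e^(−0.257×1.24) = e^(−0.3187) = 0.7271; e^(−k₂τ) = e^(−1.748) = 0.1741.
C_R = 0.257×0.751/(1.41−0.257) × (0.7271−0.1741) = 0.1674×0.5531 = 0.09258 mol/L.
Y_R = C_R/C_{A0} = 0.09258/0.751 = 0.123.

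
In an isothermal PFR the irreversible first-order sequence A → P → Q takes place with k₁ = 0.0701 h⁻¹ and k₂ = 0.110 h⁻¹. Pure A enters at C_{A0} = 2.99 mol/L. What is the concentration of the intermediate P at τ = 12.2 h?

For first-order series with pure A initially, C_P(τ) = k₁C_{A0}/(k₂−k₁)·(e^(−k₁τ) − e^(−k₂τ)).
e^(−k₁τ) = e^(−0.0701×12.2) = e^(−0.8552) = 0.4252; e^(−k₂τ) = e^(−1.342) = 0.2613.
C_P = 0.0701×2.99/(0.110−0.0701) × (0.4252−0.2613) = 5.253×0.1639 = 0.8608 mol/L.

0.861 mol/L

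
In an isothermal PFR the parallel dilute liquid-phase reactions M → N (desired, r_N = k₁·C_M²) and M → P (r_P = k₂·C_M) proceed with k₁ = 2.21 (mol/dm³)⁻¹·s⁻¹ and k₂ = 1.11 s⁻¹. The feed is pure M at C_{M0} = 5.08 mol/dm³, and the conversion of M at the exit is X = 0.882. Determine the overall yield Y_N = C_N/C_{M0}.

0.722

C_M = C_{M0}(1−X) = 0.5994 mol/dm³.
Along a PFR/batch, dC_P/dC_M = −r_P/(r_N+r_P) = −k₂/(k₂+k₁·C_M).
Integrating from C_{M0} to C_M: C_P = (1.11/2.21)·ln[(1.11+2.21·5.08)/(1.11+2.21·0.599)] = 0.5023·ln(12.34/2.435) = 0.8150 mol/dm³.
Then C_N = (C_{M0}−C_M) − C_P = 4.481 − 0.8150 = 3.666 mol/dm³.
Y_N = C_N/C_{M0} = 3.666/5.08 = 0.722.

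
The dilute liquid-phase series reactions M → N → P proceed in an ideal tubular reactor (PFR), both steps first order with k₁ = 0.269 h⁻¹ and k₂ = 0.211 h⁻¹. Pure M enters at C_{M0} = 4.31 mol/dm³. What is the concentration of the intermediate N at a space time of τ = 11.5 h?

0.860 mol/dm³

Solving the coupled first-order balances gives C_N(τ) = [k₁/(k₂−k₁)]·C_{M0}·(e^(−k₁τ) − e^(−k₂τ)).
e^(−k₁τ) = e^(−0.269×11.5) = e^(−3.094) = 0.04534; e^(−k₂τ) = e^(−2.426) = 0.08835.
C_N = 0.269×4.31/(0.211−0.269) × (0.04534−0.08835) = (-19.99)×(-0.04300) = 0.8596 mol/dm³.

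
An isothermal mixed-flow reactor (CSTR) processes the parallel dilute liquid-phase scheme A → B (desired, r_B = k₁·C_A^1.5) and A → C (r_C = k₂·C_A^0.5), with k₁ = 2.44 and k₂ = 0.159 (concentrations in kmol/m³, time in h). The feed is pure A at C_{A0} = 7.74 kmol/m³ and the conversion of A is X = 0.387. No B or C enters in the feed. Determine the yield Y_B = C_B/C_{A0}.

0.382

Exit C_A = C_{A0}(1−X) = 7.74×0.613 = 4.745 kmol/m³.
In a CSTR the entire volume is at exit conditions, so r_B = 2.44×4.745^1.5 = 25.22 and r_C = 0.159×4.745^0.5 = 0.3463.
Fraction of consumed A going to B: r_B/(r_B+r_C) = 0.9865.
C_B = 0.9865·C_{A0}·X = 0.9865×7.74×0.387 = 2.95 kmol/m³; Y_B = C_B/C_{A0} = 0.382.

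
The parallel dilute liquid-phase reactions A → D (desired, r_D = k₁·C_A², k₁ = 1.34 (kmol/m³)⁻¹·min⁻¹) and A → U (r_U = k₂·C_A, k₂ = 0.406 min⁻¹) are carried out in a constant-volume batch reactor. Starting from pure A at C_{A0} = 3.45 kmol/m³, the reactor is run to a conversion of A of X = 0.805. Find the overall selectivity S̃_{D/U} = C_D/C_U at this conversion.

C_A = C_{A0}(1−X) = 0.6727 kmol/m³.
Along a PFR/batch, dC_U/dC_A = −r_U/(r_D+r_U) = −k₂/(k₂+k₁·C_A).
Integrating from C_{A0} to C_A: C_U = (0.406/1.34)·ln[(0.406+1.34·3.45)/(0.406+1.34·0.673)] = 0.3030·ln(5.029/1.307) = 0.4082 kmol/m³.
Then C_D = (C_{A0}−C_A) − C_U = 2.777 − 0.4082 = 2.369 kmol/m³.
S̃_{D/U} = C_D/C_U = 2.369/0.4082 = 5.80.

5.80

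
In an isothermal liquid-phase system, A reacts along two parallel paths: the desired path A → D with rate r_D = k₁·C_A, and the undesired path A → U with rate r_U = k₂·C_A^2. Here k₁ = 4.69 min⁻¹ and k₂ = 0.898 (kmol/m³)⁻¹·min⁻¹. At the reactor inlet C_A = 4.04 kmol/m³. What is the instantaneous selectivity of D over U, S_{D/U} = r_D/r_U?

S_{D/U} = r_D/r_U = (k₁·C_A)/(k₂·C_A^2) = (k₁/k₂)·C_A⁻¹.
= (4.69×4.040) / (0.898×4.040^2) = 18.95/14.66 = 1.29.
The undesired path is higher order in A, so low C_A (CSTR or dilute feed) favours D.

1.29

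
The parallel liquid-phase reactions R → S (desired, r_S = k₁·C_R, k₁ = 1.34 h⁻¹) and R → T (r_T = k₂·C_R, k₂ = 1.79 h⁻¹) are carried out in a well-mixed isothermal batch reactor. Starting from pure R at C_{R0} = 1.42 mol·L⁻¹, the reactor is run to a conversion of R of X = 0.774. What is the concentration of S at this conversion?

C_R = C_{R0}(1−X) = 0.3209 mol·L⁻¹.
Both paths are first order in R, so the instantaneous fraction to S is constant: dC_S/d(−C_R) = k₁/(k₁+k₂) = 0.4281.
C_S = 0.4281·(C_{R0}−C_R) = 0.4281×1.099 = 0.471 mol·L⁻¹.

0.471 mol·L⁻¹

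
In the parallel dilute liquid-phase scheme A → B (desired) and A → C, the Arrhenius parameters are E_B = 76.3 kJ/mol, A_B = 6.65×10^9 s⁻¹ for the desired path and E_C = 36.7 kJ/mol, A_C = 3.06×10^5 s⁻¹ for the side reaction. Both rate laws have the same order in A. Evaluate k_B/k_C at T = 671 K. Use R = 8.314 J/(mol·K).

Since both paths have the same order in A, the concentration cancels and S_{B/C} = k_B/k_C = (A_B/A_C)·exp[(E_C−E_B)/(RT)].
(E_C−E_B)/(RT) = (36.7−76.3)×10³/(8.314×671) = -39600/5579 = -7.098.
k_B/k_C = (6.65×10^9/3.06×10^5)·exp(-7.098) = 21732 × 8.264×10^-4 = 18.0.
Since E_B > E_C, raising the temperature improves selectivity toward B.

18.0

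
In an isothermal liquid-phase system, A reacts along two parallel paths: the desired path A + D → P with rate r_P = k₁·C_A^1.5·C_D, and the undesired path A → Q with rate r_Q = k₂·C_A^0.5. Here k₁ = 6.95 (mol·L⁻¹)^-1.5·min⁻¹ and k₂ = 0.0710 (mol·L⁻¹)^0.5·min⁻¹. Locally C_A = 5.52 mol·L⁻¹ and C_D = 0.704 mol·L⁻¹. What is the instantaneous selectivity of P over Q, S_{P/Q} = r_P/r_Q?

S_{P/Q} = r_P/r_Q = (k₁·C_A^1.5·C_D)/(k₂·C_A^0.5) = (k₁/k₂)·C_A·C_D.
= (6.95×5.520^1.5×0.7040) / (0.0710×5.520^0.5) = 63.46/0.1668 = 380.

380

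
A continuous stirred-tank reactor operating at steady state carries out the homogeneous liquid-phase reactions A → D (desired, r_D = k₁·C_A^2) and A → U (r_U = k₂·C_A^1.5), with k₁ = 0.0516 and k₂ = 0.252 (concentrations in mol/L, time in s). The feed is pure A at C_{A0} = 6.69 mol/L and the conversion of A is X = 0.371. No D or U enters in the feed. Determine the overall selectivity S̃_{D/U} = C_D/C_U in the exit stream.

Exit C_A = C_{A0}(1−X) = 6.69×0.629 = 4.208 mol/L.
A CSTR operates uniformly at the exit composition, giving r_D = 0.9137 and r_U = 2.175 (each k·C_A^n at C_A = 4.208).
Overall selectivity = C_D/C_U = r_Dτ/(r_Uτ) = r_D/r_U = 0.420.

0.420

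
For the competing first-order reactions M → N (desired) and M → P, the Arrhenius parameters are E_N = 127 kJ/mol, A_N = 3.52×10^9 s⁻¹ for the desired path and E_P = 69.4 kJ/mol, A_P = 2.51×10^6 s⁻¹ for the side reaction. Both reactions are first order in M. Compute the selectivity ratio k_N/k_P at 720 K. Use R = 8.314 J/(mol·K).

k_N/k_P = (A_N/A_P)·exp[−(E_N−E_P)/(RT)] = (A_N/A_P)·exp[(E_P−E_N)/(RT)].
(E_P−E_N)/(RT) = (69.4−127)×10³/(8.314×720) = -57600/5986 = -9.622.
k_N/k_P = (3.52×10^9/2.51×10^6)·exp(-9.622) = 1402 × 6.623×10^-5 = 0.0929.

0.0929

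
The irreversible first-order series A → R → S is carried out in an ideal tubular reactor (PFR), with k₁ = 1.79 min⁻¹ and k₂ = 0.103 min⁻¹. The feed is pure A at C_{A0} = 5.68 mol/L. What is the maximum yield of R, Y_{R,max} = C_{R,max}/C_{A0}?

For a first-order series the maximum intermediate yield is C_{R,max}/C_{A0} = (k₁/k₂)^[k₂/(k₂−k₁)].
= (1.79/0.103)^(0.103/(0.103−1.79)) = (17.38)^(-0.06106) = 0.8400.

0.840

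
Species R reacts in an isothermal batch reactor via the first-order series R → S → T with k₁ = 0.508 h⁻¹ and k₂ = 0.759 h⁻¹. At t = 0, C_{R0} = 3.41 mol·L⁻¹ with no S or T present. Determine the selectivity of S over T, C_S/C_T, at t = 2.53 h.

0.572

The intermediate concentration in a first-order A→B→C sequence is C_S = k₁C_{R0}(e^(−k₁t) − e^(−k₂t))/(k₂−k₁).
e^(−k₁t) = e^(−0.508×2.53) = e^(−1.285) = 0.2766; e^(−k₂t) = e^(−1.920) = 0.1466.
C_S = 0.508×3.41/(0.759−0.508) × (0.2766−0.1466) = 6.902×0.1300 = 0.8973 mol·L⁻¹.
C_R = C_{R0}e^(−k₁t) = 0.9432 mol·L⁻¹, so C_T = C_{R0}−C_R−C_S = 1.570 mol·L⁻¹; C_S/C_T = 0.572.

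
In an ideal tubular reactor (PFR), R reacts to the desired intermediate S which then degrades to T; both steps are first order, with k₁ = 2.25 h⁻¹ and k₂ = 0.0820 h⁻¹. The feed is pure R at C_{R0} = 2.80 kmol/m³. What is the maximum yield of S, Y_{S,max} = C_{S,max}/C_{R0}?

For a first-order series the maximum intermediate yield is C_{S,max}/C_{R0} = (k₁/k₂)^[k₂/(k₂−k₁)].
= (2.25/0.0820)^(0.0820/(0.0820−2.25)) = (27.44)^(-0.03782) = 0.8823.

0.882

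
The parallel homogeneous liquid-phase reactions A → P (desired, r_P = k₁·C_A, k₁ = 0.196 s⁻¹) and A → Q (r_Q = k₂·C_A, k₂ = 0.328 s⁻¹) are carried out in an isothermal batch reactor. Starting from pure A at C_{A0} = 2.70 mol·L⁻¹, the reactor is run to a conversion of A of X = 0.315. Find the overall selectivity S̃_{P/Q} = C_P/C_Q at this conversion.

0.598

C_A = C_{A0}(1−X) = 1.850 mol·L⁻¹.
Both paths are first order in A, so the instantaneous fraction to P is constant: dC_P/d(−C_A) = k₁/(k₁+k₂) = 0.3740.
C_P = 0.3740·(C_{A0}−C_A) = 0.3740×0.8505 = 0.318 mol·L⁻¹.
C_Q = (C_{A0}−C_A)−C_P = 0.5324 mol·L⁻¹; S̃_{P/Q} = 0.3181/0.5324 = 0.598.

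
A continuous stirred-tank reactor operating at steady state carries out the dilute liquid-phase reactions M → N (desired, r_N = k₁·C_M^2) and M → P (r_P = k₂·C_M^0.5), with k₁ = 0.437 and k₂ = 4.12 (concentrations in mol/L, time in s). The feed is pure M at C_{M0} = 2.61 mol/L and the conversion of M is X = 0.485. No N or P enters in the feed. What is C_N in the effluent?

Exit C_M = C_{M0}(1−X) = 2.61×0.515 = 1.344 mol/L.
A CSTR operates uniformly at the exit composition, giving r_N = 0.7895 and r_P = 4.777 (each k·C_M^n at C_M = 1.344).
Fraction of consumed M going to N: r_N/(r_N+r_P) = 0.1418.
C_N = 0.1418·C_{M0}·X = 0.1418×2.61×0.485 = 0.180 mol/L.

0.180 mol/L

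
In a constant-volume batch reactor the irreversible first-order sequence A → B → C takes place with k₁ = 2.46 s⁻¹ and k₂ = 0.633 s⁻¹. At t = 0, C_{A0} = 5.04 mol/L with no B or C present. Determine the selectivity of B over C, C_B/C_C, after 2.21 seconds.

The intermediate concentration in a first-order A→B→C sequence is C_B = k₁C_{A0}(e^(−k₁t) − e^(−k₂t))/(k₂−k₁).
e^(−k₁t) = e^(−2.46×2.21) = e^(−5.437) = 0.004354; e^(−k₂t) = e^(−1.399) = 0.2469.
C_B = 2.46×5.04/(0.633−2.46) × (0.004354−0.2469) = (-6.786)×(-0.2425) = 1.646 mol/L.
C_A = C_{A0}e^(−k₁t) = 0.02195 mol/L, so C_C = C_{A0}−C_A−C_B = 3.372 mol/L; C_B/C_C = 0.488.

0.488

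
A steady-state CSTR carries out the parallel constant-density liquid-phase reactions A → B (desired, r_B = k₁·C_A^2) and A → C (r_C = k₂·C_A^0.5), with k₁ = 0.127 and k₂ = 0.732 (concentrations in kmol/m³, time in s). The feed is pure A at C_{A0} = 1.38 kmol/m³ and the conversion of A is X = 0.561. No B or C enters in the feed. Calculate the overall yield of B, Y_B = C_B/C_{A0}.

0.0424

Exit C_A = C_{A0}(1−X) = 1.38×0.439 = 0.6058 kmol/m³.
A CSTR operates uniformly at the exit composition, giving r_B = 0.04661 and r_C = 0.5697 (each k·C_A^n at C_A = 0.6058).
Fraction of consumed A going to B: r_B/(r_B+r_C) = 0.07562.
C_B = 0.07562·C_{A0}·X = 0.07562×1.38×0.561 = 0.0585 kmol/m³; Y_B = C_B/C_{A0} = 0.0424.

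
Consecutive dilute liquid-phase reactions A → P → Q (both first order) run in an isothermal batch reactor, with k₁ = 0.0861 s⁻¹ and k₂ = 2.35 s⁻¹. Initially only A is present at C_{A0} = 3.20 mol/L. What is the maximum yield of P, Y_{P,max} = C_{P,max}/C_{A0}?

0.0323

At the optimum, C_{P,max}/C_{A0} = (k₁/k₂)^[k₂/(k₂−k₁)].
= (0.0861/2.35)^(2.35/(2.35−0.0861)) = (0.03664)^(1.038) = 0.03231.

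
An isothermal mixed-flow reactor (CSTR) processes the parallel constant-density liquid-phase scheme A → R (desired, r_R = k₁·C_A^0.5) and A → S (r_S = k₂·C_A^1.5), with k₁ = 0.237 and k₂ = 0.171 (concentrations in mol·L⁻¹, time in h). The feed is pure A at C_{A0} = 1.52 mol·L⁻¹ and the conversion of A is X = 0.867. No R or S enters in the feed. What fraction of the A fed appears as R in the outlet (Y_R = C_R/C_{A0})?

0.757

Exit C_A = C_{A0}(1−X) = 1.52×0.133 = 0.2022 mol·L⁻¹.
In a CSTR the entire volume is at exit conditions, so r_R = 0.237×0.2022^0.5 = 0.1066 and r_S = 0.171×0.2022^1.5 = 0.01554.
Fraction of consumed A going to R: r_R/(r_R+r_S) = 0.8727.
C_R = 0.8727·C_{A0}·X = 0.8727×1.52×0.867 = 1.15 mol·L⁻¹; Y_R = C_R/C_{A0} = 0.757.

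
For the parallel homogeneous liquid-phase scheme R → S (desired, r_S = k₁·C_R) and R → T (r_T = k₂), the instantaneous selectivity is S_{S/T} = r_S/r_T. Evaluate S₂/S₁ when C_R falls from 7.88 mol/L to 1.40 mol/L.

S_{S/T} = (k₁/k₂)·C_R, so S₂/S₁ = (C_{R,2}/C_{R,1}).
= 1.40/7.88 = 0.178.
Selectivity toward S falls as C_R falls — high-concentration operation is favoured.

0.178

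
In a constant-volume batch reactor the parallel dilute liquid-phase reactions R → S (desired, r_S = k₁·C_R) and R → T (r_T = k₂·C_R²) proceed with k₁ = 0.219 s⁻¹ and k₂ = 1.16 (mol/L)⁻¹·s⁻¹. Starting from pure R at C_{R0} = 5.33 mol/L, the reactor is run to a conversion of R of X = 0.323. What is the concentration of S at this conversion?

C_R = C_{R0}(1−X) = 3.608 mol/L.
Along a PFR/batch, dC_S/dC_R = −r_S/(r_S+r_T) = −k₁/(k₁+k₂·C_R).
Integrating from C_{R0} to C_R: C_S = (0.219/1.16)·ln[(0.219+1.16·5.33)/(0.219+1.16·3.61)] = 0.1888·ln(6.402/4.405) = 0.07059 mol/L.

0.0706 mol/L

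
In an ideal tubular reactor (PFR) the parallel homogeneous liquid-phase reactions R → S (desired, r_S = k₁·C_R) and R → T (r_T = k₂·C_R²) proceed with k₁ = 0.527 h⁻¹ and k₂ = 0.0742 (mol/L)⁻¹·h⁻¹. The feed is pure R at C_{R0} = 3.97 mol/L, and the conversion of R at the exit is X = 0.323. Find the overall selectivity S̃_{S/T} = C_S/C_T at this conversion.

C_R = C_{R0}(1−X) = 2.688 mol/L.
Along a PFR/batch, dC_S/dC_R = −r_S/(r_S+r_T) = −k₁/(k₁+k₂·C_R).
Integrating from C_{R0} to C_R: C_S = (0.527/0.0742)·ln[(0.527+0.0742·3.97)/(0.527+0.0742·2.69)] = 7.102·ln(0.8216/0.7264) = 0.8742 mol/L.
C_T = (C_{R0}−C_R)−C_S = 0.4081 mol/L; S̃_{S/T} = 0.8742/0.4081 = 2.14.

2.14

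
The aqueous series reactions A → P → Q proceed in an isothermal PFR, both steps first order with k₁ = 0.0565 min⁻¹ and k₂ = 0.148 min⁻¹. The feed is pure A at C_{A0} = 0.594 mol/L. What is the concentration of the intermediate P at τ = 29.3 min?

The intermediate concentration in a first-order A→B→C sequence is C_P = k₁C_{A0}(e^(−k₁τ) − e^(−k₂τ))/(k₂−k₁).
e^(−k₁τ) = e^(−0.0565×29.3) = e^(−1.655) = 0.1910; e^(−k₂τ) = e^(−4.336) = 0.01308.
C_P = 0.0565×0.594/(0.148−0.0565) × (0.1910−0.01308) = 0.3668×0.1779 = 0.06526 mol/L.

0.0653 mol/L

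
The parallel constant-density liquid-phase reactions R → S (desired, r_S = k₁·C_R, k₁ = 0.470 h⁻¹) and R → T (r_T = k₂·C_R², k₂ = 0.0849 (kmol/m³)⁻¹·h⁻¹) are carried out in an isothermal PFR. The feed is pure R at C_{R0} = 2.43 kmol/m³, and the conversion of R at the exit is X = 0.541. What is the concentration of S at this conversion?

C_R = C_{R0}(1−X) = 1.115 kmol/m³.
Along a PFR/batch, dC_S/dC_R = −r_S/(r_S+r_T) = −k₁/(k₁+k₂·C_R).
Integrating from C_{R0} to C_R: C_S = (0.470/0.0849)·ln[(0.470+0.0849·2.43)/(0.470+0.0849·1.12)] = 5.536·ln(0.6763/0.5647) = 0.9985 kmol/m³.

0.998 kmol/m³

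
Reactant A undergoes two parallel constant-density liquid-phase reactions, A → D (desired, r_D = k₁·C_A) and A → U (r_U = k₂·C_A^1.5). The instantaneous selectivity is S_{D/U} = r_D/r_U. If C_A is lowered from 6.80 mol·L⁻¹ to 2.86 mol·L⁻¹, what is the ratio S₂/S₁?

1.54

S_{D/U} = (k₁/k₂)·C_A^-0.5, so S₂/S₁ = (C_{A,2}/C_{A,1})^-0.5.
= (2.86/6.80)^(-0.5) = (0.4206)^(-0.5) = 1.54.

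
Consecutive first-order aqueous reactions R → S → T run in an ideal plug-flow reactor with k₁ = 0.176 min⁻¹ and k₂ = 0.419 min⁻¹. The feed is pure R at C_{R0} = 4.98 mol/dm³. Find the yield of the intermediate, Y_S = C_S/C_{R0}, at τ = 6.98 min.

Solving the coupled first-order balances gives C_S(τ) = [k₁/(k₂−k₁)]·C_{R0}·(e^(−k₁τ) − e^(−k₂τ)).
e^(−k₁τ) = e^(−0.176×6.98) = e^(−1.228) = 0.2927; e^(−k₂τ) = e^(−2.925) = 0.05369.
C_S = 0.176×4.98/(0.419−0.176) × (0.2927−0.05369) = 3.607×0.2391 = 0.8622 mol/dm³.
Y_S = C_S/C_{R0} = 0.8622/4.98 = 0.173.

0.173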